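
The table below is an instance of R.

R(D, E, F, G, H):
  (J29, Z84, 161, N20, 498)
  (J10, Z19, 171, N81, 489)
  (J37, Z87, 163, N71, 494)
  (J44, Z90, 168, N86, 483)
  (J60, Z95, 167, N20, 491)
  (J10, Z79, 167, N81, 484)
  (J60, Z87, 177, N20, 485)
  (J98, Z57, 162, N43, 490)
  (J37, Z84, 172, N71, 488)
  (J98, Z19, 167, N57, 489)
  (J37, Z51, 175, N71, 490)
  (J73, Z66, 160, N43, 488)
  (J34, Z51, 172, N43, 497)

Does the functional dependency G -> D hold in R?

G=N20: 3 rows → D takes values {J29, J60} — violation
G=N81: 2 rows → D = J10, J10 ✓
G=N71: 3 rows → D = J37, J37, J37 ✓
G=N86: 1 row → D = J44 ✓
G=N43: 3 rows → D takes values {J98, J73, J34} — violation
G=N57: 1 row → D = J98 ✓
Two rows agree on G but differ on D, so G -> D does not hold.

No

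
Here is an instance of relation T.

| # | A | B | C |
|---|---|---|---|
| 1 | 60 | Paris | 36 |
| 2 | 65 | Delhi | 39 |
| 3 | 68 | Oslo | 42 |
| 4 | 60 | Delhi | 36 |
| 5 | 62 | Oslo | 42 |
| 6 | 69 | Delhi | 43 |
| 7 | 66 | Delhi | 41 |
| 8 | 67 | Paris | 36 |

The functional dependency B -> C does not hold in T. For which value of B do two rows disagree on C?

B=Paris: rows 1, 8 → C = 36, 36 ✓
B=Delhi: rows 2, 4, 6, 7 → C takes values {39, 36, 43, 41} — violation
B=Oslo: rows 3, 5 → C = 42, 42 ✓
The only B value with inconsistent C is B=Delhi.

Delhi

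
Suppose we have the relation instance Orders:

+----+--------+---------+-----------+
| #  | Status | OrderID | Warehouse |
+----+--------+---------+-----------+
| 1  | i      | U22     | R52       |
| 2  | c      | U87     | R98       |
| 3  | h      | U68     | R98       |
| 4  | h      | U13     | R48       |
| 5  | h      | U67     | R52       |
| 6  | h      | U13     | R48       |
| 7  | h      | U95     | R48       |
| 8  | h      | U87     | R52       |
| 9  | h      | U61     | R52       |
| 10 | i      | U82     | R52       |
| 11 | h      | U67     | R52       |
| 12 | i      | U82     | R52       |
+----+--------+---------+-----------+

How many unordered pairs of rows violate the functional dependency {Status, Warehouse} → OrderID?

9

(Status=i, Warehouse=R52): violating pairs (1,10), (1,12) — 2 pairs.
(Status=h, Warehouse=R48): violating pairs (4,7), (6,7) — 2 pairs.
(Status=h, Warehouse=R52): violating pairs (5,8), (5,9), (8,9), (8,11), (9,11) — 5 pairs.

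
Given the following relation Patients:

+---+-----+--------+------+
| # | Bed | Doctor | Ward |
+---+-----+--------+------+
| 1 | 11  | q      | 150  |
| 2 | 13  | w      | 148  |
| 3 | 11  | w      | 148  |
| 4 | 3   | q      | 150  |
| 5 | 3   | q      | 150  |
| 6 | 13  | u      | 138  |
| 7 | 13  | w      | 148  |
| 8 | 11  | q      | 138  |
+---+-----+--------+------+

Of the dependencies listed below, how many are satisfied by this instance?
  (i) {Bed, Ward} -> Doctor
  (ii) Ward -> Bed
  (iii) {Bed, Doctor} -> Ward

1

(i) {Bed, Ward} -> Doctor: every LHS value maps to a single RHS value — holds.
(ii) Ward -> Bed: Ward=150: rows 1, 4, 5 → Bed takes values {11, 3} — violation; Ward=148: rows 2, 3, 7 → Bed takes values {13, 11} — violation; Ward=138: rows 6, 8 → Bed takes values {13, 11} — violation — fails.
(iii) {Bed, Doctor} -> Ward: (Bed=11, Doctor=q): rows 1, 8 → Ward takes values {150, 138} — violation — fails.
1 of the 3 dependencies holds.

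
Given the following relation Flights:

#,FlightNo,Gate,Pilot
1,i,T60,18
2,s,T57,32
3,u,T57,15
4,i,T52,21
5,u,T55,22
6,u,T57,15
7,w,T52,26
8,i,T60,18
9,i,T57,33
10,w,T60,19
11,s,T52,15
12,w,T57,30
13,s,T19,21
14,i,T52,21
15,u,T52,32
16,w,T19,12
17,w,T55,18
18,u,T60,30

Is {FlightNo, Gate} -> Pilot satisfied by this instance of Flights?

(FlightNo=i, Gate=T60): rows 1, 8 → Pilot = 18, 18 ✓
(FlightNo=s, Gate=T57): row 2 → Pilot = 32 ✓
(FlightNo=u, Gate=T57): rows 3, 6 → Pilot = 15, 15 ✓
(FlightNo=i, Gate=T52): rows 4, 14 → Pilot = 21, 21 ✓
(FlightNo=u, Gate=T55): row 5 → Pilot = 22 ✓
(FlightNo=w, Gate=T52): row 7 → Pilot = 26 ✓
(FlightNo=i, Gate=T57): row 9 → Pilot = 33 ✓
(FlightNo=w, Gate=T60): row 10 → Pilot = 19 ✓
(FlightNo=s, Gate=T52): row 11 → Pilot = 15 ✓
(FlightNo=w, Gate=T57): row 12 → Pilot = 30 ✓
(FlightNo=s, Gate=T19): row 13 → Pilot = 21 ✓
(FlightNo=u, Gate=T52): row 15 → Pilot = 32 ✓
(FlightNo=w, Gate=T19): row 16 → Pilot = 12 ✓
(FlightNo=w, Gate=T55): row 17 → Pilot = 18 ✓
(FlightNo=u, Gate=T60): row 18 → Pilot = 30 ✓
Every {FlightNo, Gate} value is associated with a single Pilot value, so {FlightNo, Gate} -> Pilot holds.

Yes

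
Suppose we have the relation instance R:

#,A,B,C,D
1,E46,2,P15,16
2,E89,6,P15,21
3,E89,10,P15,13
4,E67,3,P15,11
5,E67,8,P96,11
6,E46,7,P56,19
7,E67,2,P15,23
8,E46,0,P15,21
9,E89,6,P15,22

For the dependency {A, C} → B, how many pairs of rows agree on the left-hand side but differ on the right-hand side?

4

(A=E46, C=P15): violating pairs (1,8) — 1 pair.
(A=E89, C=P15): violating pairs (2,3), (3,9) — 2 pairs.
(A=E67, C=P15): violating pairs (4,7) — 1 pair.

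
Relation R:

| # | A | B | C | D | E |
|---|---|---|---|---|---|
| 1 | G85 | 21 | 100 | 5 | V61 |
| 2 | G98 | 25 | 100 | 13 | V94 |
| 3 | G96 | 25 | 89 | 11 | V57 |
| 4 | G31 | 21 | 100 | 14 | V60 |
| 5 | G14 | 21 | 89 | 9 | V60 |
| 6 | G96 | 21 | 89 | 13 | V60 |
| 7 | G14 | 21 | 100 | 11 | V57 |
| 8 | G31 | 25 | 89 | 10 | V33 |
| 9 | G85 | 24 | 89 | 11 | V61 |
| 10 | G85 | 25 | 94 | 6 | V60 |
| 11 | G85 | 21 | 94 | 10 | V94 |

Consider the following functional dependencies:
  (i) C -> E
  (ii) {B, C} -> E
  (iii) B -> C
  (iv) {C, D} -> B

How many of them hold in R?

0

(i) C -> E: C=100: rows 1, 2, 4, 7 → E takes values {V61, V94, V60, V57} — violation; C=89: rows 3, 5, 6, 8, 9 → E takes values {V57, V60, V33, V61} — violation; C=94: rows 10, 11 → E takes values {V60, V94} — violation — fails.
(ii) {B, C} -> E: (B=21, C=100): rows 1, 4, 7 → E takes values {V61, V60, V57} — violation; (B=25, C=89): rows 3, 8 → E takes values {V57, V33} — violation — fails.
(iii) B -> C: B=21: rows 1, 4, 5, 6, 7, 11 → C takes values {100, 89, 94} — violation; B=25: rows 2, 3, 8, 10 → C takes values {100, 89, 94} — violation — fails.
(iv) {C, D} -> B: (C=89, D=11): rows 3, 9 → B takes values {25, 24} — violation — fails.
None of the 4 dependencies hold.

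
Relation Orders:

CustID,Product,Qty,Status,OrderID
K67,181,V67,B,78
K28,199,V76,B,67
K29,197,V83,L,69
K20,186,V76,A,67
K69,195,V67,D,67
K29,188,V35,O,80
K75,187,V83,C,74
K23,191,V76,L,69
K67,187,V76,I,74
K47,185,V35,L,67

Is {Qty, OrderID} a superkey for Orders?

No

Two distinct rows share (Qty=V76, OrderID=67), so {Qty, OrderID} does not determine every attribute — not a superkey.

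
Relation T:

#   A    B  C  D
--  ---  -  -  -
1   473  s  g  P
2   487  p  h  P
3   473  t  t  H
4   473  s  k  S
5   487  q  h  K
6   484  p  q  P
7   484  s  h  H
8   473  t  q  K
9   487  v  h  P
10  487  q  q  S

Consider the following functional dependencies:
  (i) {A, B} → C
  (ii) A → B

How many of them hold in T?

0

(i) {A, B} → C: (A=473, B=s): rows 1, 4 → C takes values {g, k} — violation; (A=473, B=t): rows 3, 8 → C takes values {t, q} — violation; (A=487, B=q): rows 5, 10 → C takes values {h, q} — violation — fails.
(ii) A → B: A=473: rows 1, 3, 4, 8 → B takes values {s, t} — violation; A=487: rows 2, 5, 9, 10 → B takes values {p, q, v} — violation; A=484: rows 6, 7 → B takes values {p, s} — violation — fails.
None of the 2 dependencies hold.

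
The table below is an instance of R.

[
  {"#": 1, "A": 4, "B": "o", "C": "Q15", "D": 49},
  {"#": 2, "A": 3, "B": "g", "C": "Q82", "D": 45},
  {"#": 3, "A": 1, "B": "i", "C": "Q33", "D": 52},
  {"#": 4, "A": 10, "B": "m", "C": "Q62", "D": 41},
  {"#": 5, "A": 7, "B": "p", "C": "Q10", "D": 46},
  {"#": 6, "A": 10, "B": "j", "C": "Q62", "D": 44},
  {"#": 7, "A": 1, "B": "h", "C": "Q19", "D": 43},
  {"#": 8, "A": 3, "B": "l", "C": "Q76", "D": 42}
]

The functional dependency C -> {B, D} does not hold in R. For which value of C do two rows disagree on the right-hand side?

C=Q15: row 1 → {B,D} = (o, 49) ✓
C=Q82: row 2 → {B,D} = (g, 45) ✓
C=Q33: row 3 → {B,D} = (i, 52) ✓
C=Q62: rows 4, 6 → {B,D} takes values {(m, 41), (j, 44)} — violation
C=Q10: row 5 → {B,D} = (p, 46) ✓
C=Q19: row 7 → {B,D} = (h, 43) ✓
C=Q76: row 8 → {B,D} = (l, 42) ✓
The only C value with inconsistent RHS is C=Q62.

Q62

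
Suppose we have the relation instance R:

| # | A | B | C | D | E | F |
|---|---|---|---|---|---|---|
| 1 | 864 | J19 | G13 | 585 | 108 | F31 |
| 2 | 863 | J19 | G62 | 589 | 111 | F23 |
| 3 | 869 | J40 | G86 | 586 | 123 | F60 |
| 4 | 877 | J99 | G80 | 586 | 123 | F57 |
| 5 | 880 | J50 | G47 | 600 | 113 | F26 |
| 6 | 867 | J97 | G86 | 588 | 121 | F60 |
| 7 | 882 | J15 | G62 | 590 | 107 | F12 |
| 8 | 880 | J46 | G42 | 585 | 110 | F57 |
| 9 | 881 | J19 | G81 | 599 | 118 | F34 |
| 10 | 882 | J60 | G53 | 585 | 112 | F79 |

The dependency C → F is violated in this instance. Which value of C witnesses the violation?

C=G13: row 1 → F = F31 ✓
C=G62: rows 2, 7 → F takes values {F23, F12} — violation
C=G86: rows 3, 6 → F = F60, F60 ✓
C=G80: row 4 → F = F57 ✓
C=G47: row 5 → F = F26 ✓
C=G42: row 8 → F = F57 ✓
C=G81: row 9 → F = F34 ✓
C=G53: row 10 → F = F79 ✓
The only C value with inconsistent F is C=G62.

G62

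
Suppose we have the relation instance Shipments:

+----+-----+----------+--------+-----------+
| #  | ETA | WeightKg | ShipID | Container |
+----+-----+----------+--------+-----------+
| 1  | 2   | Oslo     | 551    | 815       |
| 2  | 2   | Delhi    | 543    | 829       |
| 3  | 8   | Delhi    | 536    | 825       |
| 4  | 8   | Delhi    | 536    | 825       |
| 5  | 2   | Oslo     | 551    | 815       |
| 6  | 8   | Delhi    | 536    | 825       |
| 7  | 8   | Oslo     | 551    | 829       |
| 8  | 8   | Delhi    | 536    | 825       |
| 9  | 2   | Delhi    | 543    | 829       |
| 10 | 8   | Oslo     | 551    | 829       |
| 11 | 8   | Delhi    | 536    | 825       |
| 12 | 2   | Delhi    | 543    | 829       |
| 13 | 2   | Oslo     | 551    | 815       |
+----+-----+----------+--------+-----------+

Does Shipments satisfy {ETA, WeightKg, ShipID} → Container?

(ETA=2, WeightKg=Oslo, ShipID=551): rows 1, 5, 13 → Container = 815, 815, 815 ✓
(ETA=2, WeightKg=Delhi, ShipID=543): rows 2, 9, 12 → Container = 829, 829, 829 ✓
(ETA=8, WeightKg=Delhi, ShipID=536): rows 3, 4, 6, 8, 11 → Container = 825, 825, 825, 825, 825 ✓
(ETA=8, WeightKg=Oslo, ShipID=551): rows 7, 10 → Container = 829, 829 ✓
Every {ETA, WeightKg, ShipID} value is associated with a single Container value, so {ETA, WeightKg, ShipID} → Container holds.

Yes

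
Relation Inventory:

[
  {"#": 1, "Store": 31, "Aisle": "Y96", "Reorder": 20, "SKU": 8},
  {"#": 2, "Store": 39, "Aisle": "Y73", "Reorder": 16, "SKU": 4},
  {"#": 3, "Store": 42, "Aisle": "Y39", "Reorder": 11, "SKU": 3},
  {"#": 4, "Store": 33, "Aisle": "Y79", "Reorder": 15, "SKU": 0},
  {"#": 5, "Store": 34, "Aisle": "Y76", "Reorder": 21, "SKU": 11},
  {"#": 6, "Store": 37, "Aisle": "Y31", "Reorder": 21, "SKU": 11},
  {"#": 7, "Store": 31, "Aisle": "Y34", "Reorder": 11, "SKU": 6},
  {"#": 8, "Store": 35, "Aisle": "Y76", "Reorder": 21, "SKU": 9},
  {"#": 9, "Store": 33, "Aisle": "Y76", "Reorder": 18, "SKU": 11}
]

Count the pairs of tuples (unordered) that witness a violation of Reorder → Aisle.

3

Reorder=11: violating pairs (3,7) — 1 pair.
Reorder=21: violating pairs (5,6), (6,8) — 2 pairs.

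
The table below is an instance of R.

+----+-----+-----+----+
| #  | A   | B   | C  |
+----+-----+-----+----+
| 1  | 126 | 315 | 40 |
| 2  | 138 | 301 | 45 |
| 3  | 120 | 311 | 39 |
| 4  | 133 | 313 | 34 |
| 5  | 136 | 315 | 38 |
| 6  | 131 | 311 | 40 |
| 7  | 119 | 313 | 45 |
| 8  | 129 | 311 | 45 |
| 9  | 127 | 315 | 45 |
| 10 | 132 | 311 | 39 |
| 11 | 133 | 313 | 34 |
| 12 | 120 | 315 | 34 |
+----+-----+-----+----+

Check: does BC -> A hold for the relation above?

No

(B=315, C=40): row 1 → A = 126 ✓
(B=301, C=45): row 2 → A = 138 ✓
(B=311, C=39): rows 3, 10 → A takes values {120, 132} — violation
(B=313, C=34): rows 4, 11 → A = 133, 133 ✓
(B=315, C=38): row 5 → A = 136 ✓
(B=311, C=40): row 6 → A = 131 ✓
(B=313, C=45): row 7 → A = 119 ✓
(B=311, C=45): row 8 → A = 129 ✓
(B=315, C=45): row 9 → A = 127 ✓
(B=315, C=34): row 12 → A = 120 ✓
Two rows agree on BC but differ on A, so BC -> A does not hold.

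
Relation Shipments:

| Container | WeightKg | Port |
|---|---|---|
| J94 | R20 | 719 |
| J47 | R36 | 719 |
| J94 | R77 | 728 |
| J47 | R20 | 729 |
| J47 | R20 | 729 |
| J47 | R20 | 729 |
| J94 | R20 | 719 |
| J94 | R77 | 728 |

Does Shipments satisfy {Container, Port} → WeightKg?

Yes

(Container=J94, Port=719): 2 rows → WeightKg = R20, R20 ✓
(Container=J47, Port=719): 1 row → WeightKg = R36 ✓
(Container=J94, Port=728): 2 rows → WeightKg = R77, R77 ✓
(Container=J47, Port=729): 3 rows → WeightKg = R20, R20, R20 ✓
Every {Container, Port} value is associated with a single WeightKg value, so {Container, Port} → WeightKg holds.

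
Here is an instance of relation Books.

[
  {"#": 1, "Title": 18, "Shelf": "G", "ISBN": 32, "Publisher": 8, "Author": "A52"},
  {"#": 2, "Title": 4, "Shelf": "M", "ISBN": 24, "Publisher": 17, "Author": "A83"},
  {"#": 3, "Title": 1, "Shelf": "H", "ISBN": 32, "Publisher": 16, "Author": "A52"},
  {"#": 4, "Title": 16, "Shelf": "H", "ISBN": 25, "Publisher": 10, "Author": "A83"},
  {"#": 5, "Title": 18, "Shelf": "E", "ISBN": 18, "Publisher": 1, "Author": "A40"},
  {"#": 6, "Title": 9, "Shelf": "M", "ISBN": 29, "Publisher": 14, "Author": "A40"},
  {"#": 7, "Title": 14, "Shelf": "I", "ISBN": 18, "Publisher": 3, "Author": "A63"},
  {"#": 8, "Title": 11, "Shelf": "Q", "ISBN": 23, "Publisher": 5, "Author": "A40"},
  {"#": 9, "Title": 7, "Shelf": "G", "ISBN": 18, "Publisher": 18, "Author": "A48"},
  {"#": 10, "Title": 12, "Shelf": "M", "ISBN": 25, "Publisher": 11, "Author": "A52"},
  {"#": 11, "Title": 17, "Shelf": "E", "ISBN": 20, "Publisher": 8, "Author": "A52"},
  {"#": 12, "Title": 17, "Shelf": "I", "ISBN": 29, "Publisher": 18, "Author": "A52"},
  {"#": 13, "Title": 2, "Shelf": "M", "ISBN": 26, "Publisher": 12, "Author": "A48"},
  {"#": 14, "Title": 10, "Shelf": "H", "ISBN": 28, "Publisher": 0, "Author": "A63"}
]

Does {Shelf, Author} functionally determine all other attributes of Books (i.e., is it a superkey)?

Yes

All 14 rows have distinct {Shelf, Author} values, so {Shelf, Author} → (all attributes) holds and {Shelf, Author} is a superkey.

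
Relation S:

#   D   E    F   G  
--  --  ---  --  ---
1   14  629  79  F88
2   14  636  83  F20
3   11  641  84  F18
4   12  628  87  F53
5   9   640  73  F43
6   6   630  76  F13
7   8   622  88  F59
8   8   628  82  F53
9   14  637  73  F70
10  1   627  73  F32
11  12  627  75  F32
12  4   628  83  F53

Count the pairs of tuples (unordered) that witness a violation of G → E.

G=F53: all 3 rows agree on E — 0 pairs.
G=F32: all 2 rows agree on E — 0 pairs.

0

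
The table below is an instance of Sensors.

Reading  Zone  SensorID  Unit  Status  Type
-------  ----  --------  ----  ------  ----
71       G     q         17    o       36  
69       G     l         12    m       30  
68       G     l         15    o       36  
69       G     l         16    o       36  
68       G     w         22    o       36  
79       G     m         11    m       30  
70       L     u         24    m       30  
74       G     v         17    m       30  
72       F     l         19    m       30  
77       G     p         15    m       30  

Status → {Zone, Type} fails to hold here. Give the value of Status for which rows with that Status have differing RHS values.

Status=o: 4 rows → {Zone,Type} = (G, 36), (G, 36), (G, 36), (G, 36) ✓
Status=m: 6 rows → {Zone,Type} takes values {(G, 30), (L, 30), (F, 30)} — violation
The only Status value with inconsistent RHS is Status=m.

m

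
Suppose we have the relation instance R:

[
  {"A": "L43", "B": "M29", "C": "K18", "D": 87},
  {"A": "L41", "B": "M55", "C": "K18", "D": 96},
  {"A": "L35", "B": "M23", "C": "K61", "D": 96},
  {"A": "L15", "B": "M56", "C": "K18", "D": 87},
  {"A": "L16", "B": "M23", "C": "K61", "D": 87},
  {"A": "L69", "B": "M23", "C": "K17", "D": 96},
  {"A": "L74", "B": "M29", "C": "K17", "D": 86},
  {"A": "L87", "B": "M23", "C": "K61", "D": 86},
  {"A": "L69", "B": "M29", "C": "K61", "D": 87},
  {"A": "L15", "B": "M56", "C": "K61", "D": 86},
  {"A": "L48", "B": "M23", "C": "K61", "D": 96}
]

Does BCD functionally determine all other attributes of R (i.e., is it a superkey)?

Two distinct rows share (B=M23, C=K61, D=96), so BCD does not determine every attribute — not a superkey.

No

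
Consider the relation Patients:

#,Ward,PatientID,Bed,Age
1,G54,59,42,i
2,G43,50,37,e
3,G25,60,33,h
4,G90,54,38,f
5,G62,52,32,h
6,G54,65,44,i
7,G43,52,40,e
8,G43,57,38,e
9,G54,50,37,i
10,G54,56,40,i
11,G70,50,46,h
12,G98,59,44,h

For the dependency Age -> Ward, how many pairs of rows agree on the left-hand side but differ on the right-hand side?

Age=i: all 4 rows agree on Ward — 0 pairs.
Age=e: all 3 rows agree on Ward — 0 pairs.
Age=h: violating pairs (3,5), (3,11), (3,12), (5,11), (5,12), (11,12) — 6 pairs.

6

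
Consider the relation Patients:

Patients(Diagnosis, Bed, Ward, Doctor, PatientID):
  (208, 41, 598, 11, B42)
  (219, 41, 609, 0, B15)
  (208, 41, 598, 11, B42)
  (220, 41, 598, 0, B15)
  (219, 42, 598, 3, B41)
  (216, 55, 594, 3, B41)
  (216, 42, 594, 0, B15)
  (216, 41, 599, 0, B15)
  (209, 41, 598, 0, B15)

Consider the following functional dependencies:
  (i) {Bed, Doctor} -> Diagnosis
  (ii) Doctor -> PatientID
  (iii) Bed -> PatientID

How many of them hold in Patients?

(i) {Bed, Doctor} -> Diagnosis: (Bed=41, Doctor=0): 4 rows → Diagnosis takes values {219, 220, 216, 209} — violation — fails.
(ii) Doctor -> PatientID: every LHS value maps to a single RHS value — holds.
(iii) Bed -> PatientID: Bed=41: 6 rows → PatientID takes values {B42, B15} — violation; Bed=42: 2 rows → PatientID takes values {B41, B15} — violation — fails.
1 of the 3 dependencies holds.

1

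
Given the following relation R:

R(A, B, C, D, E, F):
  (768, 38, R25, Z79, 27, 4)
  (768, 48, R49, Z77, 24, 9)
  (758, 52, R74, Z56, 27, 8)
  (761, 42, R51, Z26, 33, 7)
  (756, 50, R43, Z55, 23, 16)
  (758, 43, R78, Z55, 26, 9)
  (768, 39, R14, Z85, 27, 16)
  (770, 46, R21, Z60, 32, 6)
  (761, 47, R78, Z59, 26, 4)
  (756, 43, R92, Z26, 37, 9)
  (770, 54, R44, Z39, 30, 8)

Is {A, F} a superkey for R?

Yes

All 11 rows have distinct {A, F} values, so {A, F} → (all attributes) holds and {A, F} is a superkey.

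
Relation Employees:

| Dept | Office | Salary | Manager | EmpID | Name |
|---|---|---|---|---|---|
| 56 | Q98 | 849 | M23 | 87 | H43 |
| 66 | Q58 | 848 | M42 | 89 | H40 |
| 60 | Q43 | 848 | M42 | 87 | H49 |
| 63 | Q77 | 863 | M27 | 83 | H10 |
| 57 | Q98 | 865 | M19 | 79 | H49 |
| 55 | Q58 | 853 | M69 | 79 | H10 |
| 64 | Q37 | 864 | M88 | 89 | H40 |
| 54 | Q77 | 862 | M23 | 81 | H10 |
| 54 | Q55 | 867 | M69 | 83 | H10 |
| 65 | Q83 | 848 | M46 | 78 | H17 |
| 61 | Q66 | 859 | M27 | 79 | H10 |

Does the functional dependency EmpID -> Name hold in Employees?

EmpID=87: 2 rows → Name takes values {H43, H49} — violation
EmpID=89: 2 rows → Name = H40, H40 ✓
EmpID=83: 2 rows → Name = H10, H10 ✓
EmpID=79: 3 rows → Name takes values {H49, H10} — violation
EmpID=81: 1 row → Name = H10 ✓
EmpID=78: 1 row → Name = H17 ✓
Two rows agree on EmpID but differ on Name, so EmpID -> Name does not hold.

No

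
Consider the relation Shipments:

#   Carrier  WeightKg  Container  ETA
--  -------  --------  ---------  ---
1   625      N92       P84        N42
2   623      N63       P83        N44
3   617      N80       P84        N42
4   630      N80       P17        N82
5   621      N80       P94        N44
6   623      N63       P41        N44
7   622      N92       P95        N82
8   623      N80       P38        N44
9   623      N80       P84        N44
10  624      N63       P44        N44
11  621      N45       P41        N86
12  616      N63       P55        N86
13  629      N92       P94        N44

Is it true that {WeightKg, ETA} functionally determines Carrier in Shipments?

No

(WeightKg=N92, ETA=N42): row 1 → Carrier = 625 ✓
(WeightKg=N63, ETA=N44): rows 2, 6, 10 → Carrier takes values {623, 624} — violation
(WeightKg=N80, ETA=N42): row 3 → Carrier = 617 ✓
(WeightKg=N80, ETA=N82): row 4 → Carrier = 630 ✓
(WeightKg=N80, ETA=N44): rows 5, 8, 9 → Carrier takes values {621, 623} — violation
(WeightKg=N92, ETA=N82): row 7 → Carrier = 622 ✓
(WeightKg=N45, ETA=N86): row 11 → Carrier = 621 ✓
(WeightKg=N63, ETA=N86): row 12 → Carrier = 616 ✓
(WeightKg=N92, ETA=N44): row 13 → Carrier = 629 ✓
Two rows agree on {WeightKg, ETA} but differ on Carrier, so {WeightKg, ETA} → Carrier does not hold.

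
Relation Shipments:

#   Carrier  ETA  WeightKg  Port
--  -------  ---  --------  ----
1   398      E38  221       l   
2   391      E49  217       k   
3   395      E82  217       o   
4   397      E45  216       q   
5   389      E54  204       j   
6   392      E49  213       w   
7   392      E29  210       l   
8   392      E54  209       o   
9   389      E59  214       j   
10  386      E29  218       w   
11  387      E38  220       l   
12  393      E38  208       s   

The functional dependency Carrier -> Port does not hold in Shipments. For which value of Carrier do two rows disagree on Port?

392

Carrier=398: row 1 → Port = l ✓
Carrier=391: row 2 → Port = k ✓
Carrier=395: row 3 → Port = o ✓
Carrier=397: row 4 → Port = q ✓
Carrier=389: rows 5, 9 → Port = j, j ✓
Carrier=392: rows 6, 7, 8 → Port takes values {w, l, o} — violation
Carrier=386: row 10 → Port = w ✓
Carrier=387: row 11 → Port = l ✓
Carrier=393: row 12 → Port = s ✓
The only Carrier value with inconsistent Port is Carrier=392.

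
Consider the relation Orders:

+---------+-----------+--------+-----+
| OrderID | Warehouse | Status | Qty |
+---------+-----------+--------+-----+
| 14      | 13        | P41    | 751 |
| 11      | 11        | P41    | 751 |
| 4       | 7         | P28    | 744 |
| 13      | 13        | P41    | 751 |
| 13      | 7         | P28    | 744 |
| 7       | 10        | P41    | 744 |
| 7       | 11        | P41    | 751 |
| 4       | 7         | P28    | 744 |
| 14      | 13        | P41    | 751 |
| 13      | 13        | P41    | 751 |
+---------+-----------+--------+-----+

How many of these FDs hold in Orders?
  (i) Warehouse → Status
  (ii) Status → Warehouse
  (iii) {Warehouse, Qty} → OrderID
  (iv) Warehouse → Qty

2

(i) Warehouse → Status: every LHS value maps to a single RHS value — holds.
(ii) Status → Warehouse: Status=P41: 7 rows → Warehouse takes values {13, 11, 10} — violation — fails.
(iii) {Warehouse, Qty} → OrderID: (Warehouse=13, Qty=751): 4 rows → OrderID takes values {14, 13} — violation; (Warehouse=11, Qty=751): 2 rows → OrderID takes values {11, 7} — violation; (Warehouse=7, Qty=744): 3 rows → OrderID takes values {4, 13} — violation — fails.
(iv) Warehouse → Qty: every LHS value maps to a single RHS value — holds.
2 of the 4 dependencies hold.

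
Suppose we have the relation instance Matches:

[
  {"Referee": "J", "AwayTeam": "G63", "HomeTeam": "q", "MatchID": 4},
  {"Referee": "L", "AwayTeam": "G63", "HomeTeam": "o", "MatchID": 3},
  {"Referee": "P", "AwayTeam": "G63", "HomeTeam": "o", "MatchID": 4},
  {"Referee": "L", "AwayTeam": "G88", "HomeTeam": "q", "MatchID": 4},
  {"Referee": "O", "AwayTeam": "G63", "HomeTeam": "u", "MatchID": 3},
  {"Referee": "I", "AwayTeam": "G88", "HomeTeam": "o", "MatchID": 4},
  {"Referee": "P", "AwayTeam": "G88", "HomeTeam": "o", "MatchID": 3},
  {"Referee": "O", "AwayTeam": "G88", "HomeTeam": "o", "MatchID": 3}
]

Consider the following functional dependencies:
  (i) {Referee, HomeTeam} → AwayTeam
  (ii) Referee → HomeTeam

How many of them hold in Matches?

(i) {Referee, HomeTeam} → AwayTeam: (Referee=P, HomeTeam=o): 2 rows → AwayTeam takes values {G63, G88} — violation — fails.
(ii) Referee → HomeTeam: Referee=L: 2 rows → HomeTeam takes values {o, q} — violation; Referee=O: 2 rows → HomeTeam takes values {u, o} — violation — fails.
None of the 2 dependencies hold.

0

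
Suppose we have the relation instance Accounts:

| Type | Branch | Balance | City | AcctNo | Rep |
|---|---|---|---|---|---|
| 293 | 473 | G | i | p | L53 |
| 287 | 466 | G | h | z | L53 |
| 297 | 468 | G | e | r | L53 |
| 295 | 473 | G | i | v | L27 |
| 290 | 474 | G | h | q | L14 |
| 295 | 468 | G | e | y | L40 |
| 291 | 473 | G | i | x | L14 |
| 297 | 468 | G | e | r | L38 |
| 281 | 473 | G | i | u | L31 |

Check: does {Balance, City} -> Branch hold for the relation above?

No

(Balance=G, City=i): 4 rows → Branch = 473, 473, 473, 473 ✓
(Balance=G, City=h): 2 rows → Branch takes values {466, 474} — violation
(Balance=G, City=e): 3 rows → Branch = 468, 468, 468 ✓
Two rows agree on {Balance, City} but differ on Branch, so {Balance, City} -> Branch does not hold.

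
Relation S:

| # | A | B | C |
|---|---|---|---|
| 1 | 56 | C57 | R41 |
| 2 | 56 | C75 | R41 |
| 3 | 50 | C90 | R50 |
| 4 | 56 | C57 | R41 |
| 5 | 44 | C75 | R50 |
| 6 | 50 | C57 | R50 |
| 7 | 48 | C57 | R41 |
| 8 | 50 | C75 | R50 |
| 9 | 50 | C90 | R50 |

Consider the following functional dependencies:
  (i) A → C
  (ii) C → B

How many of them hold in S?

1

(i) A → C: every LHS value maps to a single RHS value — holds.
(ii) C → B: C=R41: rows 1, 2, 4, 7 → B takes values {C57, C75} — violation; C=R50: rows 3, 5, 6, 8, 9 → B takes values {C90, C75, C57} — violation — fails.
1 of the 2 dependencies holds.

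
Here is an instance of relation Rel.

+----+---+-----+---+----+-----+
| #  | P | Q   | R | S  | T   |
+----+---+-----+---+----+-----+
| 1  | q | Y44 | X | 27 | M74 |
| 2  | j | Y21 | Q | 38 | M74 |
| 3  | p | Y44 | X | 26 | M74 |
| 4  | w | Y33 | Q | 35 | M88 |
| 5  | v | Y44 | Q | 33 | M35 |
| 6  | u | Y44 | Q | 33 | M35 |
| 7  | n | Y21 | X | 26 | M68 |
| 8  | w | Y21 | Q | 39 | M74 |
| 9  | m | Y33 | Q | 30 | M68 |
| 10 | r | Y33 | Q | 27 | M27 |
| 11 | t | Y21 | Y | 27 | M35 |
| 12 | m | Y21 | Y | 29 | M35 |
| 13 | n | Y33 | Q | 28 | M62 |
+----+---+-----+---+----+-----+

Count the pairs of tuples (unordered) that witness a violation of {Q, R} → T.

(Q=Y44, R=X): all 2 rows agree on T — 0 pairs.
(Q=Y21, R=Q): all 2 rows agree on T — 0 pairs.
(Q=Y33, R=Q): violating pairs (4,9), (4,10), (4,13), (9,10), (9,13), (10,13) — 6 pairs.
(Q=Y44, R=Q): all 2 rows agree on T — 0 pairs.
(Q=Y21, R=Y): all 2 rows agree on T — 0 pairs.

6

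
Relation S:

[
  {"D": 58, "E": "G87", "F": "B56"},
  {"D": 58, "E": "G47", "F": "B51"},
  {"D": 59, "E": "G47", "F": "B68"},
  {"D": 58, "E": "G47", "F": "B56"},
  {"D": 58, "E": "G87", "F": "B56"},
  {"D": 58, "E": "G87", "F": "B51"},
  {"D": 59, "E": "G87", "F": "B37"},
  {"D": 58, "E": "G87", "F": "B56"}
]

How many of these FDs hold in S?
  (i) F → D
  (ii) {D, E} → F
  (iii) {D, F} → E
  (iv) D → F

(i) F → D: every LHS value maps to a single RHS value — holds.
(ii) {D, E} → F: (D=58, E=G87): 4 rows → F takes values {B56, B51} — violation; (D=58, E=G47): 2 rows → F takes values {B51, B56} — violation — fails.
(iii) {D, F} → E: (D=58, F=B56): 4 rows → E takes values {G87, G47} — violation; (D=58, F=B51): 2 rows → E takes values {G47, G87} — violation — fails.
(iv) D → F: D=58: 6 rows → F takes values {B56, B51} — violation; D=59: 2 rows → F takes values {B68, B37} — violation — fails.
1 of the 4 dependencies holds.

1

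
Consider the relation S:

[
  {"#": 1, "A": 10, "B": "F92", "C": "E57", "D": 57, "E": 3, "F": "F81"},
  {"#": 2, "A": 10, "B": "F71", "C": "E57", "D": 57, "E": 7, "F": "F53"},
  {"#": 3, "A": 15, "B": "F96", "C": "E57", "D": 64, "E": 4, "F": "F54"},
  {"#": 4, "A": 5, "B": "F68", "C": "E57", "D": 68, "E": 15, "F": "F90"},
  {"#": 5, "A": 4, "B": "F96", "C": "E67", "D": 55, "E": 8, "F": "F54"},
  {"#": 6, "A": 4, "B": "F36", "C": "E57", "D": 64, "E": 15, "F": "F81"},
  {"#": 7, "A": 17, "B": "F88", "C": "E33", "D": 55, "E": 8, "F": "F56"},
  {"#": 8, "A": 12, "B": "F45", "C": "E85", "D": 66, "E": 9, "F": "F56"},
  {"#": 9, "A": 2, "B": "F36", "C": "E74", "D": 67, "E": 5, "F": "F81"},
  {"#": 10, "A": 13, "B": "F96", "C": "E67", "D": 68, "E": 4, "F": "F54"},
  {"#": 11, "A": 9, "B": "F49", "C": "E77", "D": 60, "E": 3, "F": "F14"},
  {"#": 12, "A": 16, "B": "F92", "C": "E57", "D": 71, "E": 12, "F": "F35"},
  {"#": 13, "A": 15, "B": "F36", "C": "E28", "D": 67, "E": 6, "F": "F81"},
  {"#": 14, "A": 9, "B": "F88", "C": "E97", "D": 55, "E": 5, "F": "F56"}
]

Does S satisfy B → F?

No

B=F92: rows 1, 12 → F takes values {F81, F35} — violation
B=F71: row 2 → F = F53 ✓
B=F96: rows 3, 5, 10 → F = F54, F54, F54 ✓
B=F68: row 4 → F = F90 ✓
B=F36: rows 6, 9, 13 → F = F81, F81, F81 ✓
B=F88: rows 7, 14 → F = F56, F56 ✓
B=F45: row 8 → F = F56 ✓
B=F49: row 11 → F = F14 ✓
Two rows agree on B but differ on F, so B → F does not hold.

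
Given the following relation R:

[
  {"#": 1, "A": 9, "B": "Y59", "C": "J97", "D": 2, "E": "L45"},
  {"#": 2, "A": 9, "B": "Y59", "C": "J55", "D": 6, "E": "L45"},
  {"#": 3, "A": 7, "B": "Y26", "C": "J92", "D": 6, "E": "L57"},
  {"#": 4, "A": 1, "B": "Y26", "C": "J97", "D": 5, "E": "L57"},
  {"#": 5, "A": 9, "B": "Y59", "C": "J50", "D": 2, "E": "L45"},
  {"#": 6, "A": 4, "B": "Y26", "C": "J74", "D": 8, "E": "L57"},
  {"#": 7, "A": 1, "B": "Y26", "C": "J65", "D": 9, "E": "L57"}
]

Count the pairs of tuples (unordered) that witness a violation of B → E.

B=Y59: all 3 rows agree on E — 0 pairs.
B=Y26: all 4 rows agree on E — 0 pairs.

0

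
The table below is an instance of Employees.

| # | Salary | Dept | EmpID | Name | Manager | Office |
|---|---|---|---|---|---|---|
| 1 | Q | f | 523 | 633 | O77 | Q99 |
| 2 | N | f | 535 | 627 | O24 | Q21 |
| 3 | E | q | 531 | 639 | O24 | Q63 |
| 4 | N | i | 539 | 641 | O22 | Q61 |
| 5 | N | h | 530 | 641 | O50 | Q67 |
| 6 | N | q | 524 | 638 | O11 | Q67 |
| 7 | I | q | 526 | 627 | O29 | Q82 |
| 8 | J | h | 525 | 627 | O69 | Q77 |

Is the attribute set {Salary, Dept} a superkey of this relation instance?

Yes

All 8 rows have distinct {Salary, Dept} values, so {Salary, Dept} → (all attributes) holds and {Salary, Dept} is a superkey.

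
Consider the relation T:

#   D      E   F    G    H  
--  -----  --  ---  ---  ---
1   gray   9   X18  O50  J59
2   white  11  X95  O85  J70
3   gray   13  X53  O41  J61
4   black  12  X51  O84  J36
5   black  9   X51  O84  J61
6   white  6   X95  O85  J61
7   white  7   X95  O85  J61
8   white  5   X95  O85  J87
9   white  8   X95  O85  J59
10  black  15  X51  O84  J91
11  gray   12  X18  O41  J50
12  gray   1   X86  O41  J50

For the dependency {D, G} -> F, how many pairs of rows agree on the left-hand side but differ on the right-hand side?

3

(D=white, G=O85): all 5 rows agree on F — 0 pairs.
(D=gray, G=O41): violating pairs (3,11), (3,12), (11,12) — 3 pairs.
(D=black, G=O84): all 3 rows agree on F — 0 pairs.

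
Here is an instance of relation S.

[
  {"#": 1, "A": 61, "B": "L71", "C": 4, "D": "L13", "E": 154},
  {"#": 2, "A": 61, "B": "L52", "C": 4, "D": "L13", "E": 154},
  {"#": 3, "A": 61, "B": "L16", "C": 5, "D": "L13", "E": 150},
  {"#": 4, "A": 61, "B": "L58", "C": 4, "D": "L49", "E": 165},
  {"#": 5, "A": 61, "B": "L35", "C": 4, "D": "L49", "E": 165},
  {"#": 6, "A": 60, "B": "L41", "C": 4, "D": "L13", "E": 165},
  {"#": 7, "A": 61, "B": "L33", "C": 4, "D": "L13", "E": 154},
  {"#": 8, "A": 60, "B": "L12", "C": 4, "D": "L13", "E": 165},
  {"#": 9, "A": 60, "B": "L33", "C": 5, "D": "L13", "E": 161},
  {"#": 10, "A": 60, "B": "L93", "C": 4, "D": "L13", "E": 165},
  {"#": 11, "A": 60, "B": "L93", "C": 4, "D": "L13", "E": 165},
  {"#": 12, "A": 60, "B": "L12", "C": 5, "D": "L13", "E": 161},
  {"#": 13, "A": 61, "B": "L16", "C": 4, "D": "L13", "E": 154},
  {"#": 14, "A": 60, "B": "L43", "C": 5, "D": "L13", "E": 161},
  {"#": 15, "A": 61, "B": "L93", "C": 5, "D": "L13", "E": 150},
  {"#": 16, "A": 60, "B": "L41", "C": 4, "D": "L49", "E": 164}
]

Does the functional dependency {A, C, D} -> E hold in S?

Yes

(A=61, C=4, D=L13): rows 1, 2, 7, 13 → E = 154, 154, 154, 154 ✓
(A=61, C=5, D=L13): rows 3, 15 → E = 150, 150 ✓
(A=61, C=4, D=L49): rows 4, 5 → E = 165, 165 ✓
(A=60, C=4, D=L13): rows 6, 8, 10, 11 → E = 165, 165, 165, 165 ✓
(A=60, C=5, D=L13): rows 9, 12, 14 → E = 161, 161, 161 ✓
(A=60, C=4, D=L49): row 16 → E = 164 ✓
Every {A, C, D} value is associated with a single E value, so {A, C, D} -> E holds.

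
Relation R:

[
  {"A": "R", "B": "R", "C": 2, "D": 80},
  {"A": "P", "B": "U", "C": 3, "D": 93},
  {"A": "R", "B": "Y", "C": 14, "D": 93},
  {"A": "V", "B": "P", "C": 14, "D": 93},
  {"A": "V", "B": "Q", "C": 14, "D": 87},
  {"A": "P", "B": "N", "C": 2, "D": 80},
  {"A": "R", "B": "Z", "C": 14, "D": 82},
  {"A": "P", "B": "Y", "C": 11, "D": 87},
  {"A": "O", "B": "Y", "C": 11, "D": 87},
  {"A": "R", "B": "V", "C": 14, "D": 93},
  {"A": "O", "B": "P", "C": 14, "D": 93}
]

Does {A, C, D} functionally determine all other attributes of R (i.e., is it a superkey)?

Two distinct rows share (A=R, C=14, D=93), so {A, C, D} does not determine every attribute — not a superkey.

No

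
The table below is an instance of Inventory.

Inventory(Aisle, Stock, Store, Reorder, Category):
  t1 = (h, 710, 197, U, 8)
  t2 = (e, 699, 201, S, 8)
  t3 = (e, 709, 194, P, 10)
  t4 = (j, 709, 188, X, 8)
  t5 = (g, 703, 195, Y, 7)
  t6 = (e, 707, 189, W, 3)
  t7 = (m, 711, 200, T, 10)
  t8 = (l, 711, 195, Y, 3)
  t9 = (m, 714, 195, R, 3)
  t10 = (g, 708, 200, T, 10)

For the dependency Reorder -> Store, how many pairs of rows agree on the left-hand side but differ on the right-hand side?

Reorder=Y: all 2 rows agree on Store — 0 pairs.
Reorder=T: all 2 rows agree on Store — 0 pairs.

0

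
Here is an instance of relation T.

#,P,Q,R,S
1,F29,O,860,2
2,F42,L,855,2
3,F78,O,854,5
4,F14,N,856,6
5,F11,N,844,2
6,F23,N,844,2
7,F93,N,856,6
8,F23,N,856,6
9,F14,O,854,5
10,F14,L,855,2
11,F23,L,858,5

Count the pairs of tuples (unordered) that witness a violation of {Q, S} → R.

0

(Q=L, S=2): all 2 rows agree on R — 0 pairs.
(Q=O, S=5): all 2 rows agree on R — 0 pairs.
(Q=N, S=6): all 3 rows agree on R — 0 pairs.
(Q=N, S=2): all 2 rows agree on R — 0 pairs.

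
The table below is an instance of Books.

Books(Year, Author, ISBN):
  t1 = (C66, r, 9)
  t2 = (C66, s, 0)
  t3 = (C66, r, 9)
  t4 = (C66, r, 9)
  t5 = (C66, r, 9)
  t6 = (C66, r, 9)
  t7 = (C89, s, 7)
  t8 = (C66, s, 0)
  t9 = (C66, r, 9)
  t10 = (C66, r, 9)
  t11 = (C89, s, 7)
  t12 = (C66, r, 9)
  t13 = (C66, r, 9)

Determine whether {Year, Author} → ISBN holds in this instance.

(Year=C66, Author=r): rows 1, 3, 4, 5, 6, 9, 10, 12, 13 → ISBN = 9, 9, 9, 9, 9, 9, 9, 9, 9 ✓
(Year=C66, Author=s): rows 2, 8 → ISBN = 0, 0 ✓
(Year=C89, Author=s): rows 7, 11 → ISBN = 7, 7 ✓
Every {Year, Author} value is associated with a single ISBN value, so {Year, Author} → ISBN holds.

Yes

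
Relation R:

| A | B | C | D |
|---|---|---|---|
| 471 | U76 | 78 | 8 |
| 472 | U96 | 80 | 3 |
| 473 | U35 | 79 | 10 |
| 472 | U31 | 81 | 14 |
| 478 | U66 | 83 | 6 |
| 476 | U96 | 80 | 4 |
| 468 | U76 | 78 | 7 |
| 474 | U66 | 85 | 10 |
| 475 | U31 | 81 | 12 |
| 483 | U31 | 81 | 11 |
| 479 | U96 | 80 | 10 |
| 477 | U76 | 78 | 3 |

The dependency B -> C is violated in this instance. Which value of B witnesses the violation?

B=U76: 3 rows → C = 78, 78, 78 ✓
B=U96: 3 rows → C = 80, 80, 80 ✓
B=U35: 1 row → C = 79 ✓
B=U31: 3 rows → C = 81, 81, 81 ✓
B=U66: 2 rows → C takes values {83, 85} — violation
The only B value with inconsistent C is B=U66.

U66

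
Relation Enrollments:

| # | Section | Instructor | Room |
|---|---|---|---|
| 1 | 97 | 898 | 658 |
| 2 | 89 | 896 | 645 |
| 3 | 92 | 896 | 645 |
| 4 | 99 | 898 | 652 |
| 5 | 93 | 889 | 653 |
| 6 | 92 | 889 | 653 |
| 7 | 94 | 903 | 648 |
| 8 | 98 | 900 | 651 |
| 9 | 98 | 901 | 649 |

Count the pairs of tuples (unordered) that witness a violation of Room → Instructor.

Room=645: all 2 rows agree on Instructor — 0 pairs.
Room=653: all 2 rows agree on Instructor — 0 pairs.

0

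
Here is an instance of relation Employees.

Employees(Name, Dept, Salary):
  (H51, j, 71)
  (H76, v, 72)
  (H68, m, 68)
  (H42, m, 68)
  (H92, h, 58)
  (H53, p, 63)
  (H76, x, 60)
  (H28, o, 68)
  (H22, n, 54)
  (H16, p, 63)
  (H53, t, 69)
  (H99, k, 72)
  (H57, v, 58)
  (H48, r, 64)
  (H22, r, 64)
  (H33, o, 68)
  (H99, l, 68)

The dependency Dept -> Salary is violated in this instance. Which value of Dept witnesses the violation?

Dept=j: 1 row → Salary = 71 ✓
Dept=v: 2 rows → Salary takes values {72, 58} — violation
Dept=m: 2 rows → Salary = 68, 68 ✓
Dept=h: 1 row → Salary = 58 ✓
Dept=p: 2 rows → Salary = 63, 63 ✓
Dept=x: 1 row → Salary = 60 ✓
Dept=o: 2 rows → Salary = 68, 68 ✓
Dept=n: 1 row → Salary = 54 ✓
Dept=t: 1 row → Salary = 69 ✓
Dept=k: 1 row → Salary = 72 ✓
Dept=r: 2 rows → Salary = 64, 64 ✓
Dept=l: 1 row → Salary = 68 ✓
The only Dept value with inconsistent Salary is Dept=v.

v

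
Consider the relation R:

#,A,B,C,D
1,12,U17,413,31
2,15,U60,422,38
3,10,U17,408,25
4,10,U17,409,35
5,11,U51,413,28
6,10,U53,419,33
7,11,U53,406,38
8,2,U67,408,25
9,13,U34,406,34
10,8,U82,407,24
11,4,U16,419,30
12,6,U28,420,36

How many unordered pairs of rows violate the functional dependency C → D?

C=413: violating pairs (1,5) — 1 pair.
C=408: all 2 rows agree on D — 0 pairs.
C=419: violating pairs (6,11) — 1 pair.
C=406: violating pairs (7,9) — 1 pair.

3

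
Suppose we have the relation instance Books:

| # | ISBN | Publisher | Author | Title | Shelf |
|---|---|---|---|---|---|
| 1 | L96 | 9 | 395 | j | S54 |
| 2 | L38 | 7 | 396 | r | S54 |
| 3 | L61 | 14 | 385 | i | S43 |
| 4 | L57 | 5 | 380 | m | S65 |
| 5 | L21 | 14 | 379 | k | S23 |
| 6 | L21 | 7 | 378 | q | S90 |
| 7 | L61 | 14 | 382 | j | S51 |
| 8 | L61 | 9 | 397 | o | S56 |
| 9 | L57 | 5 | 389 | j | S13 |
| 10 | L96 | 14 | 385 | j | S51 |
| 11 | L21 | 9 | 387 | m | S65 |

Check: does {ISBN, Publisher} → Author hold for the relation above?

No

(ISBN=L96, Publisher=9): row 1 → Author = 395 ✓
(ISBN=L38, Publisher=7): row 2 → Author = 396 ✓
(ISBN=L61, Publisher=14): rows 3, 7 → Author takes values {385, 382} — violation
(ISBN=L57, Publisher=5): rows 4, 9 → Author takes values {380, 389} — violation
(ISBN=L21, Publisher=14): row 5 → Author = 379 ✓
(ISBN=L21, Publisher=7): row 6 → Author = 378 ✓
(ISBN=L61, Publisher=9): row 8 → Author = 397 ✓
(ISBN=L96, Publisher=14): row 10 → Author = 385 ✓
(ISBN=L21, Publisher=9): row 11 → Author = 387 ✓
Two rows agree on {ISBN, Publisher} but differ on Author, so {ISBN, Publisher} → Author does not hold.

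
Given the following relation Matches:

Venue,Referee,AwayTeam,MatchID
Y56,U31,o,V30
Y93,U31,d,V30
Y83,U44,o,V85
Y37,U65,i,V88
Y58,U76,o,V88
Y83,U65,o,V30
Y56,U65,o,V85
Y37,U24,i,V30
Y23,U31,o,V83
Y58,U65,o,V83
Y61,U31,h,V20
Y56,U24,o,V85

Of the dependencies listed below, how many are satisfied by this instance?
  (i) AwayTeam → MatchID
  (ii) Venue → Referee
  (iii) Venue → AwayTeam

1

(i) AwayTeam → MatchID: AwayTeam=o: 8 rows → MatchID takes values {V30, V85, V88, V83} — violation; AwayTeam=i: 2 rows → MatchID takes values {V88, V30} — violation — fails.
(ii) Venue → Referee: Venue=Y56: 3 rows → Referee takes values {U31, U65, U24} — violation; Venue=Y83: 2 rows → Referee takes values {U44, U65} — violation; Venue=Y37: 2 rows → Referee takes values {U65, U24} — violation; Venue=Y58: 2 rows → Referee takes values {U76, U65} — violation — fails.
(iii) Venue → AwayTeam: every LHS value maps to a single RHS value — holds.
1 of the 3 dependencies holds.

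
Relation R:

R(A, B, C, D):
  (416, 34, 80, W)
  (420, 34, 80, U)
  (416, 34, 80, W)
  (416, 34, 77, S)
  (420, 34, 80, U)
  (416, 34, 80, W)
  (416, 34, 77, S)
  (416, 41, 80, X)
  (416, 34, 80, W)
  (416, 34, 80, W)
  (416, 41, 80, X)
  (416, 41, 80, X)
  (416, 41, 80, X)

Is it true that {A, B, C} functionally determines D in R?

Yes

(A=416, B=34, C=80): 5 rows → D = W, W, W, W, W ✓
(A=420, B=34, C=80): 2 rows → D = U, U ✓
(A=416, B=34, C=77): 2 rows → D = S, S ✓
(A=416, B=41, C=80): 4 rows → D = X, X, X, X ✓
Every {A, B, C} value is associated with a single D value, so {A, B, C} -> D holds.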